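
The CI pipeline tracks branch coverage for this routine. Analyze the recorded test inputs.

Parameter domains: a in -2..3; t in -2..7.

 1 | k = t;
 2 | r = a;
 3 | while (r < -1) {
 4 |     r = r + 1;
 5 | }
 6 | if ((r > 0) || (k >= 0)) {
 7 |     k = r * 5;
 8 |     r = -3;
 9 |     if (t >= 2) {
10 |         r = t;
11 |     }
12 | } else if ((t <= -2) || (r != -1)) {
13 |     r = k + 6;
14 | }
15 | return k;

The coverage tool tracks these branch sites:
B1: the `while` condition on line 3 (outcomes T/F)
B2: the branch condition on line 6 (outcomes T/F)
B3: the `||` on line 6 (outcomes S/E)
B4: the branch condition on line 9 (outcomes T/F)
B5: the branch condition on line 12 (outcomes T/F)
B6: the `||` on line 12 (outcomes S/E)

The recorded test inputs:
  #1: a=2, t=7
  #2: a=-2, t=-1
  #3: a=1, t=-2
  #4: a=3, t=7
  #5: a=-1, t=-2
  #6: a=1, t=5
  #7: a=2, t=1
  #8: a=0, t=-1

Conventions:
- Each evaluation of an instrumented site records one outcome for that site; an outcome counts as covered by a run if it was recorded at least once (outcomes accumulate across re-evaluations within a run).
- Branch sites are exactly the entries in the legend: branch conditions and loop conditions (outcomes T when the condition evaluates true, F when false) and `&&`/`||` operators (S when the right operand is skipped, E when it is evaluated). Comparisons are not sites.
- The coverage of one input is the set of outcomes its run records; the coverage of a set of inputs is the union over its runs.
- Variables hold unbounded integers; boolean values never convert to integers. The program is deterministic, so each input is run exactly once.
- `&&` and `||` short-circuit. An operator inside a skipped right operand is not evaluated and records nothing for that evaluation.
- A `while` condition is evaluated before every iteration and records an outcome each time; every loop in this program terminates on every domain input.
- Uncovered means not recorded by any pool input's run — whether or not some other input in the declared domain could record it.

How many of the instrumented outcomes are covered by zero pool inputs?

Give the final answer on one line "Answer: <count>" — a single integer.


input #1 (a=2, t=7): events B1->F, B3->S, B2->T, B4->T; covers B1=F, B2=T, B3=S, B4=T
input #2 (a=-2, t=-1): events B1->T, B1->F, B3->E, B2->F, B6->E, B5->F; covers B1=T, B1=F, B2=F, B3=E, B5=F, B6=E
input #3 (a=1, t=-2): events B1->F, B3->S, B2->T, B4->F; covers B1=F, B2=T, B3=S, B4=F
input #4 (a=3, t=7): events B1->F, B3->S, B2->T, B4->T; covers B1=F, B2=T, B3=S, B4=T
input #5 (a=-1, t=-2): events B1->F, B3->E, B2->F, B6->S, B5->T; covers B1=F, B2=F, B3=E, B5=T, B6=S
input #6 (a=1, t=5): events B1->F, B3->S, B2->T, B4->T; covers B1=F, B2=T, B3=S, B4=T
input #7 (a=2, t=1): events B1->F, B3->S, B2->T, B4->F; covers B1=F, B2=T, B3=S, B4=F
input #8 (a=0, t=-1): events B1->F, B3->E, B2->F, B6->E, B5->T; covers B1=F, B2=F, B3=E, B5=T, B6=E
union over the pool: B1=T, B1=F, B2=T, B2=F, B3=S, B3=E, B4=T, B4=F, B5=T, B5=F, B6=S, B6=E
uncovered (0 of 12): none
Answer: 0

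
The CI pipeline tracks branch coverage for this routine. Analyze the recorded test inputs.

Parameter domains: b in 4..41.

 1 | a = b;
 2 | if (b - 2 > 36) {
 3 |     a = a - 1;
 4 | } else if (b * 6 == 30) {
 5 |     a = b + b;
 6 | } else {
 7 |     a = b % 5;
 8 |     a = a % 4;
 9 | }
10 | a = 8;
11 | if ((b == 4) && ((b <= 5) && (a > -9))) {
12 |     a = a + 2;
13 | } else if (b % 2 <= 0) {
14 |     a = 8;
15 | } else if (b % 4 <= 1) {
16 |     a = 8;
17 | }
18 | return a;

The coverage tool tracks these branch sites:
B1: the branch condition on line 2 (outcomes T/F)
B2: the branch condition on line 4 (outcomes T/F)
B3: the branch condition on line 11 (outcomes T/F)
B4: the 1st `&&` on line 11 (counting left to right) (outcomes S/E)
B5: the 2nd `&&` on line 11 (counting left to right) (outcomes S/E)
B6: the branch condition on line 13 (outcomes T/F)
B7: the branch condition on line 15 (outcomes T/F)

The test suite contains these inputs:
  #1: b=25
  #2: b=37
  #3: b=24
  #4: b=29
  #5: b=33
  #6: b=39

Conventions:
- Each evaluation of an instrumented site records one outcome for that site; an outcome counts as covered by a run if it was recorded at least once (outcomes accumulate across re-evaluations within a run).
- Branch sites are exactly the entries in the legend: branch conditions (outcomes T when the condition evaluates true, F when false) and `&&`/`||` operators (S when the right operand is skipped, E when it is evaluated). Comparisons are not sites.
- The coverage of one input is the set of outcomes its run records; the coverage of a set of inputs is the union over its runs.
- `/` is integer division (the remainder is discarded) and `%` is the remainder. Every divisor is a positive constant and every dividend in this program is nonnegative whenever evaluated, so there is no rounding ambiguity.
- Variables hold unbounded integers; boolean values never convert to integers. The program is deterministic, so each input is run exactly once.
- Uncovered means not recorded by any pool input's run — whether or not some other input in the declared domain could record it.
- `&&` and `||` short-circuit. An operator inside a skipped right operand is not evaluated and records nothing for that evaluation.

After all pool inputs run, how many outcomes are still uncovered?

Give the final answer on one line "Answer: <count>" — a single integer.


test 1 (b=25) fires B1->F, B2->F, B4->S, B3->F, B6->F, B7->T; hits B1=F, B2=F, B3=F, B4=S, B6=F, B7=T
test 2 (b=37) fires B1->F, B2->F, B4->S, B3->F, B6->F, B7->T; hits B1=F, B2=F, B3=F, B4=S, B6=F, B7=T
test 3 (b=24) fires B1->F, B2->F, B4->S, B3->F, B6->T; hits B1=F, B2=F, B3=F, B4=S, B6=T
test 4 (b=29) fires B1->F, B2->F, B4->S, B3->F, B6->F, B7->T; hits B1=F, B2=F, B3=F, B4=S, B6=F, B7=T
test 5 (b=33) fires B1->F, B2->F, B4->S, B3->F, B6->F, B7->T; hits B1=F, B2=F, B3=F, B4=S, B6=F, B7=T
test 6 (b=39) fires B1->T, B4->S, B3->F, B6->F, B7->F; hits B1=T, B3=F, B4=S, B6=F, B7=F
union over the pool: B1=T, B1=F, B2=F, B3=F, B4=S, B6=T, B6=F, B7=T, B7=F
uncovered (5 of 14): B2=T, B3=T, B4=E, B5=S, B5=E
Answer: 5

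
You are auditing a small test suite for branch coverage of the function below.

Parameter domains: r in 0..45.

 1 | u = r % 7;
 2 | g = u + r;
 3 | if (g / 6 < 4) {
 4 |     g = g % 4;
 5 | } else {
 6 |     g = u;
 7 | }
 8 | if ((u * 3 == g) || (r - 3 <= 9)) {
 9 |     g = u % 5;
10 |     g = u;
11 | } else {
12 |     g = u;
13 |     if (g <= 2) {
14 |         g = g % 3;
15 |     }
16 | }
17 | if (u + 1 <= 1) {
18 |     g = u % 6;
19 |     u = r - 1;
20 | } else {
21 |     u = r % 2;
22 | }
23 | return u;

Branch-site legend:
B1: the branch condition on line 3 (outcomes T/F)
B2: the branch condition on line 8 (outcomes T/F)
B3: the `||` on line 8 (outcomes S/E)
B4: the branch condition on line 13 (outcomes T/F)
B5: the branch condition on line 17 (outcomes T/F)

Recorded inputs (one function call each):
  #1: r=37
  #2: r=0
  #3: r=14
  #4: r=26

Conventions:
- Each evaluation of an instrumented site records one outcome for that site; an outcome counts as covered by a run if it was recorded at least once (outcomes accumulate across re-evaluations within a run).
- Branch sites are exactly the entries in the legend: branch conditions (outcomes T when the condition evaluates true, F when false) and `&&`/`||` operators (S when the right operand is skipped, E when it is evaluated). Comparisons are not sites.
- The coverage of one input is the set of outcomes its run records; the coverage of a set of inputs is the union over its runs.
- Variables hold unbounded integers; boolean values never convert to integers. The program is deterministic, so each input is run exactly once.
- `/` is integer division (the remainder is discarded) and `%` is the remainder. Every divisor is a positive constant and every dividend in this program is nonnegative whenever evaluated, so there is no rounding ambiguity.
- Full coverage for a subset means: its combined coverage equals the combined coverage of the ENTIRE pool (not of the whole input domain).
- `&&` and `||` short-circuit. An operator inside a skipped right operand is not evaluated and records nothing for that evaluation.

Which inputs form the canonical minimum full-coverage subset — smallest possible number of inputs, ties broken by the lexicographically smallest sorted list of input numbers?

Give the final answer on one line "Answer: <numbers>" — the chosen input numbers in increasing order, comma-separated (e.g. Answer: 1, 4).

test 1 (r=37) fires B1->F, B3->E, B2->F, B4->T, B5->F; hits B1=F, B2=F, B3=E, B4=T, B5=F
test 2 (r=0) fires B1->T, B3->S, B2->T, B5->T; hits B1=T, B2=T, B3=S, B5=T
test 3 (r=14) fires B1->T, B3->E, B2->F, B4->T, B5->T; hits B1=T, B2=F, B3=E, B4=T, B5=T
test 4 (r=26) fires B1->F, B3->E, B2->F, B4->F, B5->F; hits B1=F, B2=F, B3=E, B4=F, B5=F
together the pool reaches 10 outcomes: B1=T, B1=F, B2=T, B2=F, B3=S, B3=E, B4=T, B4=F, B5=T, B5=F
checked all size-1 subsets: none covers 10 outcomes (max 5/10)
checked all size-2 subsets: none covers 10 outcomes (max 9/10)
the canonical winner is {1, 2, 4}: size 3, full 10-outcome coverage, earliest index list among size-3 covers

Answer: 1, 2, 4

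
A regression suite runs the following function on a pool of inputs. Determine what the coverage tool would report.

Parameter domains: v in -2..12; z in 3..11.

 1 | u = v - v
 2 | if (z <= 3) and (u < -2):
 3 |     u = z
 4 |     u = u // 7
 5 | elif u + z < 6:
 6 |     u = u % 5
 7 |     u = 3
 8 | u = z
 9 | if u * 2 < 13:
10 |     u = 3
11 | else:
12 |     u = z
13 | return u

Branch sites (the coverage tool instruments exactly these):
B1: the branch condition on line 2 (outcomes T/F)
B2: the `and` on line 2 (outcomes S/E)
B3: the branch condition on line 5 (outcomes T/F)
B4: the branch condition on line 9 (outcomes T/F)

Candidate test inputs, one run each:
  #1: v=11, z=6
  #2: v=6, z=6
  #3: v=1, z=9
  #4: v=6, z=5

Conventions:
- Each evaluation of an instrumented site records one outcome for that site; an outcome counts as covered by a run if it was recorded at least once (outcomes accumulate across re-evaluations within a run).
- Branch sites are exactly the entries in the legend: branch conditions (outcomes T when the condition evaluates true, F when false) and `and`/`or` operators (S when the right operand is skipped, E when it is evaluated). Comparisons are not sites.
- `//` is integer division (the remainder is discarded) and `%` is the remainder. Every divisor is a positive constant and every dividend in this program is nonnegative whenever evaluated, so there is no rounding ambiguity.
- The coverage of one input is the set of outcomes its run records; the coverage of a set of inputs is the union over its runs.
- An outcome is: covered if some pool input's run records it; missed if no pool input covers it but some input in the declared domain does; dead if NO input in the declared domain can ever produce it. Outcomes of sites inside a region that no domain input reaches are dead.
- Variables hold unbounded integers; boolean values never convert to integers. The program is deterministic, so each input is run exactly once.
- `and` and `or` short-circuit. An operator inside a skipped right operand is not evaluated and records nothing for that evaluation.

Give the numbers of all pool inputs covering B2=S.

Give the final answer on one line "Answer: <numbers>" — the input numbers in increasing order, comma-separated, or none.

input #1 (v=11, z=6): covers B2=S
input #2 (v=6, z=6): covers B2=S
input #3 (v=1, z=9): covers B2=S
input #4 (v=6, z=5): covers B2=S

Answer: 1, 2, 3, 4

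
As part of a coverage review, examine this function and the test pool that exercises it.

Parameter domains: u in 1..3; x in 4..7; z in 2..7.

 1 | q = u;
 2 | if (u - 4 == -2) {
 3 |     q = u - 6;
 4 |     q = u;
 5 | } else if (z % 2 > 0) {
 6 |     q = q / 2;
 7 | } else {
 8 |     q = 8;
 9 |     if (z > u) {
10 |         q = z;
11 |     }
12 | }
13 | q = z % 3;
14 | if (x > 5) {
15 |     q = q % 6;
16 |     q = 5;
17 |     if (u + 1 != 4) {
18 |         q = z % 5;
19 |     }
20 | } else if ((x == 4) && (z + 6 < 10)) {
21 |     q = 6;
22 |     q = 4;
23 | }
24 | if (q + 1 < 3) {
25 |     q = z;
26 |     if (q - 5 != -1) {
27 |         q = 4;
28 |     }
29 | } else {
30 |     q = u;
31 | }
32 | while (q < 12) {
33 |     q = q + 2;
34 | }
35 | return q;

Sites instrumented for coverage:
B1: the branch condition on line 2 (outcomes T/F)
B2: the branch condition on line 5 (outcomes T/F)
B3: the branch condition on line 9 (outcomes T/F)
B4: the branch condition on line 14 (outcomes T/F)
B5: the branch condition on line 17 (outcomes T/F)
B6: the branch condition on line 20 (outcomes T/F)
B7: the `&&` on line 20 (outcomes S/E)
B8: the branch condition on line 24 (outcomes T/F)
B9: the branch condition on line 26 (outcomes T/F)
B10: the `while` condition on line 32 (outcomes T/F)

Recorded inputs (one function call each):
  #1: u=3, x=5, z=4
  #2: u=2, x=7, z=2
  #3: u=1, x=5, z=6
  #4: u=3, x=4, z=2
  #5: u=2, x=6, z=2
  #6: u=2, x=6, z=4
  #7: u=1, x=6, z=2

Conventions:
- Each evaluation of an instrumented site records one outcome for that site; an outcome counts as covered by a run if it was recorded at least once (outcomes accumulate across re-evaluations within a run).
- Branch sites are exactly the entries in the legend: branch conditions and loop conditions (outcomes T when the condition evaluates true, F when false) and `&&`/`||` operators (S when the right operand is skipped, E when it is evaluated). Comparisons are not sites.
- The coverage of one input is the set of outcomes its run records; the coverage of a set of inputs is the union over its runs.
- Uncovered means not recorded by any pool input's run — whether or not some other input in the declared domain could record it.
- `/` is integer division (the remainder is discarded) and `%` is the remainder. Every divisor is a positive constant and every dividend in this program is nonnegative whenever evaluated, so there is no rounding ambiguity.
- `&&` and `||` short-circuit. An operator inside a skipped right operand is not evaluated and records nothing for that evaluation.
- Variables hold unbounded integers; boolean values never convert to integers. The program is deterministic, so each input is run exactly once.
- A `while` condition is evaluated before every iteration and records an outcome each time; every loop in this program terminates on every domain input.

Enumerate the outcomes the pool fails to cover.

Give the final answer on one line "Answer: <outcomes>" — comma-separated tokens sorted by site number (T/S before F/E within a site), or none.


#1 (u=3, x=5, z=4) -> B1->F, B2->F, B3->T, B4->F, B7->S, B6->F, B8->T, B9->F, B10->T, B10->T, B10->T, B10->T, B10->F; covered: B1=F, B2=F, B3=T, B4=F, B6=F, B7=S, B8=T, B9=F, B10=T, B10=F
#2 (u=2, x=7, z=2) -> B1->T, B4->T, B5->T, B8->F, B10->T, B10->T, B10->T, B10->T, B10->T, B10->F; covered: B1=T, B4=T, B5=T, B8=F, B10=T, B10=F
#3 (u=1, x=5, z=6) -> B1->F, B2->F, B3->T, B4->F, B7->S, B6->F, B8->T, B9->T, B10->T, B10->T, B10->T, B10->T, B10->F; covered: B1=F, B2=F, B3=T, B4=F, B6=F, B7=S, B8=T, B9=T, B10=T, B10=F
#4 (u=3, x=4, z=2) -> B1->F, B2->F, B3->F, B4->F, B7->E, B6->T, B8->F, B10->T, B10->T, B10->T, B10->T, B10->T, B10->F; covered: B1=F, B2=F, B3=F, B4=F, B6=T, B7=E, B8=F, B10=T, B10=F
#5 (u=2, x=6, z=2) -> B1->T, B4->T, B5->T, B8->F, B10->T, B10->T, B10->T, B10->T, B10->T, B10->F; covered: B1=T, B4=T, B5=T, B8=F, B10=T, B10=F
#6 (u=2, x=6, z=4) -> B1->T, B4->T, B5->T, B8->F, B10->T, B10->T, B10->T, B10->T, B10->T, B10->F; covered: B1=T, B4=T, B5=T, B8=F, B10=T, B10=F
#7 (u=1, x=6, z=2) -> B1->F, B2->F, B3->T, B4->T, B5->T, B8->F, B10->T, B10->T, B10->T, B10->T, B10->T, B10->T, B10->F; covered: B1=F, B2=F, B3=T, B4=T, B5=T, B8=F, B10=T, B10=F
union over the pool: B1=T, B1=F, B2=F, B3=T, B3=F, B4=T, B4=F, B5=T, B6=T, B6=F, B7=S, B7=E, B8=T, B8=F, B9=T, B9=F, B10=T, B10=F
uncovered (2 of 20): B2=T, B5=F
Answer: B2=T, B5=F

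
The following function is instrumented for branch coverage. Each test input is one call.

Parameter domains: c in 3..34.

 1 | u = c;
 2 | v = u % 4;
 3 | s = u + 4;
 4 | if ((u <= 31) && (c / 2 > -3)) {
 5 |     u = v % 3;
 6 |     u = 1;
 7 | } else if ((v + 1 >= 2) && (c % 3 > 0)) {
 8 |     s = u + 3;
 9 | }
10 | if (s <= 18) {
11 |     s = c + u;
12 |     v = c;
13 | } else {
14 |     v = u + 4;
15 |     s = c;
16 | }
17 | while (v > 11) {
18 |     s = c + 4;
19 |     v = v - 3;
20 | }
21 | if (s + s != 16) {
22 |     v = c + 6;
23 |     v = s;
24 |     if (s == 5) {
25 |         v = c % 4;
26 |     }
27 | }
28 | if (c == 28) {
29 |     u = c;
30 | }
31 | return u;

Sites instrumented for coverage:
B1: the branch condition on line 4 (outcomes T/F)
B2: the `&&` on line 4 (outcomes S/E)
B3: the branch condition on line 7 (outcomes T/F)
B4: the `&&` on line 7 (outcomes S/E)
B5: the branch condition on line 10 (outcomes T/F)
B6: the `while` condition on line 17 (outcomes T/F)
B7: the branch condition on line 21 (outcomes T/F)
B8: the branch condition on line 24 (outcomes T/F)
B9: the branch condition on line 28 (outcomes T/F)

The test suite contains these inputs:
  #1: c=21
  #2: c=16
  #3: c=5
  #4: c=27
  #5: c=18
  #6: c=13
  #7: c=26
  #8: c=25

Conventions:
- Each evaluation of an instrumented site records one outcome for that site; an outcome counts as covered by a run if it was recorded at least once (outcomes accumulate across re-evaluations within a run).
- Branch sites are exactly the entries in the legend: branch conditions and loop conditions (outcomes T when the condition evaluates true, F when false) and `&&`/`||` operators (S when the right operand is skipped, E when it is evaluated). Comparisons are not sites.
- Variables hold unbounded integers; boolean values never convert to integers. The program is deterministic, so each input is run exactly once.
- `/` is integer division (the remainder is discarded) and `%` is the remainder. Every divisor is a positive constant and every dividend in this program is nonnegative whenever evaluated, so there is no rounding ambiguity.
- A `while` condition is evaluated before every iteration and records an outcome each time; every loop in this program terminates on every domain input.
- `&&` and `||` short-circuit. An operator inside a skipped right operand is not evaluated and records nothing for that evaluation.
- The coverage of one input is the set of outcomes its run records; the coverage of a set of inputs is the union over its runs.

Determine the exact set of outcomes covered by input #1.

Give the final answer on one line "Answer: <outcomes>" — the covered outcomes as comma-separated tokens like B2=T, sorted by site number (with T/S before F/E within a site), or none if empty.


Running input #1 (c=21), event by event:
  B2->E, B1->T, B5->F, B6->F, B7->T, B8->F, B9->F
collecting distinct outcomes: B1=T, B2=E, B5=F, B6=F, B7=T, B8=F, B9=F
Answer: B1=T, B2=E, B5=F, B6=F, B7=T, B8=F, B9=F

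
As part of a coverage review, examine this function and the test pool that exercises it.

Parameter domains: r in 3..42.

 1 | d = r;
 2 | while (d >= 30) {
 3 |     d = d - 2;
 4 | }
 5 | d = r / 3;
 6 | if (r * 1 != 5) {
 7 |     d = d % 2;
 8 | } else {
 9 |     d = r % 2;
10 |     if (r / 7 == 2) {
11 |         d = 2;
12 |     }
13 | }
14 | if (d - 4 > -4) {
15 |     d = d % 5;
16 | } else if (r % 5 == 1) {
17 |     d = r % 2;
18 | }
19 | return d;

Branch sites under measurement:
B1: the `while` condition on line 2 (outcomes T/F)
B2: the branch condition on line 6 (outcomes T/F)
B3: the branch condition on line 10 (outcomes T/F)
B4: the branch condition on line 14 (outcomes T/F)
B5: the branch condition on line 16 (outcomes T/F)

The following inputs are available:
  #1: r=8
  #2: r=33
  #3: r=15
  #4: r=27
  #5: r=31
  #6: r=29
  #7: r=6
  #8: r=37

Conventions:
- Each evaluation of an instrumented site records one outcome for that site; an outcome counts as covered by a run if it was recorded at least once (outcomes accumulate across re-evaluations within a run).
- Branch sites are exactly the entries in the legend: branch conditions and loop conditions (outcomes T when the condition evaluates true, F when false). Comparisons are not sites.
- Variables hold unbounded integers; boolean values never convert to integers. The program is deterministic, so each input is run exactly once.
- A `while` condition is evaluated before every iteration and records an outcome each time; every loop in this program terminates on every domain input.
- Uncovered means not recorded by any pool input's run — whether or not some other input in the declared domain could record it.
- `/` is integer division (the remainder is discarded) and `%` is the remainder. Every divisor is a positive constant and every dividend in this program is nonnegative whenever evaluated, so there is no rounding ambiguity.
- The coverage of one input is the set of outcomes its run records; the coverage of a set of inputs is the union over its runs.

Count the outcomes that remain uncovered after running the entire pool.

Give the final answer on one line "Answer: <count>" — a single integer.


test 1 (r=8) hits B1=F, B2=T, B4=F, B5=F
test 2 (r=33) hits B1=T, B1=F, B2=T, B4=T
test 3 (r=15) hits B1=F, B2=T, B4=T
test 4 (r=27) hits B1=F, B2=T, B4=T
test 5 (r=31) hits B1=T, B1=F, B2=T, B4=F, B5=T
test 6 (r=29) hits B1=F, B2=T, B4=T
test 7 (r=6) hits B1=F, B2=T, B4=F, B5=T
test 8 (r=37) hits B1=T, B1=F, B2=T, B4=F, B5=F
union over the pool: B1=T, B1=F, B2=T, B4=T, B4=F, B5=T, B5=F
uncovered (3 of 10): B2=F, B3=T, B3=F
Answer: 3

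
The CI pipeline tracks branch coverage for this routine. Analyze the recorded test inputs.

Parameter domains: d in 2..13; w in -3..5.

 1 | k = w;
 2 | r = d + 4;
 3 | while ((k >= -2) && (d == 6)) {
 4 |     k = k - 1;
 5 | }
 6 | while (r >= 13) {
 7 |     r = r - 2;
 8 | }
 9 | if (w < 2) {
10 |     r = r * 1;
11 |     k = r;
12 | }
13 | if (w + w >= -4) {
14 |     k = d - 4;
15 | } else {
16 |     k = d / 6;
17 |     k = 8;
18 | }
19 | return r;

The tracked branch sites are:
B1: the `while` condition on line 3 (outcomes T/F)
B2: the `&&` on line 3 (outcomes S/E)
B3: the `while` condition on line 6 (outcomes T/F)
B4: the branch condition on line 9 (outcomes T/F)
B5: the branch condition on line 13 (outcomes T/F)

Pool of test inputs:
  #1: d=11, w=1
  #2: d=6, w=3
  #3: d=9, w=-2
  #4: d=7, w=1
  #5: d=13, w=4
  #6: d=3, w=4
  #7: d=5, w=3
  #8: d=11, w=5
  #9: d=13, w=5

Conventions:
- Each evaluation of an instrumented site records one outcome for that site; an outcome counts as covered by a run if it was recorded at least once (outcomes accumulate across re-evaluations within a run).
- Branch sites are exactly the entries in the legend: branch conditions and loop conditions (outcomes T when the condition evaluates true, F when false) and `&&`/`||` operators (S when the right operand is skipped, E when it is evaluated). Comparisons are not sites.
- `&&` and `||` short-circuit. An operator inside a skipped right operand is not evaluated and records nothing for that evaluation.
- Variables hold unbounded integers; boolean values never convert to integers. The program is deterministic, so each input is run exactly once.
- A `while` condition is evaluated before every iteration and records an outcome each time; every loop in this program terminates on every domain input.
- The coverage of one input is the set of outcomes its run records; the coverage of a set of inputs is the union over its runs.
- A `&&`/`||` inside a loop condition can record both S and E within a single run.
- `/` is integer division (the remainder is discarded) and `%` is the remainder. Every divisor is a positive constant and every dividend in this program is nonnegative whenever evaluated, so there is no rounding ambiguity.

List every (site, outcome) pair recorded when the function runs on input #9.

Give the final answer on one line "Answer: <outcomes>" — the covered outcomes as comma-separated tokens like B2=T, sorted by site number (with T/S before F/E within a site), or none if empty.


Simulating input #9 (d=13, w=5) step by step:
  B2->E, B1->F, B3->T, B3->T, B3->T, B3->F, B4->F, B5->T
distinct outcomes covered: B1=F, B2=E, B3=T, B3=F, B4=F, B5=T
Answer: B1=F, B2=E, B3=T, B3=F, B4=F, B5=T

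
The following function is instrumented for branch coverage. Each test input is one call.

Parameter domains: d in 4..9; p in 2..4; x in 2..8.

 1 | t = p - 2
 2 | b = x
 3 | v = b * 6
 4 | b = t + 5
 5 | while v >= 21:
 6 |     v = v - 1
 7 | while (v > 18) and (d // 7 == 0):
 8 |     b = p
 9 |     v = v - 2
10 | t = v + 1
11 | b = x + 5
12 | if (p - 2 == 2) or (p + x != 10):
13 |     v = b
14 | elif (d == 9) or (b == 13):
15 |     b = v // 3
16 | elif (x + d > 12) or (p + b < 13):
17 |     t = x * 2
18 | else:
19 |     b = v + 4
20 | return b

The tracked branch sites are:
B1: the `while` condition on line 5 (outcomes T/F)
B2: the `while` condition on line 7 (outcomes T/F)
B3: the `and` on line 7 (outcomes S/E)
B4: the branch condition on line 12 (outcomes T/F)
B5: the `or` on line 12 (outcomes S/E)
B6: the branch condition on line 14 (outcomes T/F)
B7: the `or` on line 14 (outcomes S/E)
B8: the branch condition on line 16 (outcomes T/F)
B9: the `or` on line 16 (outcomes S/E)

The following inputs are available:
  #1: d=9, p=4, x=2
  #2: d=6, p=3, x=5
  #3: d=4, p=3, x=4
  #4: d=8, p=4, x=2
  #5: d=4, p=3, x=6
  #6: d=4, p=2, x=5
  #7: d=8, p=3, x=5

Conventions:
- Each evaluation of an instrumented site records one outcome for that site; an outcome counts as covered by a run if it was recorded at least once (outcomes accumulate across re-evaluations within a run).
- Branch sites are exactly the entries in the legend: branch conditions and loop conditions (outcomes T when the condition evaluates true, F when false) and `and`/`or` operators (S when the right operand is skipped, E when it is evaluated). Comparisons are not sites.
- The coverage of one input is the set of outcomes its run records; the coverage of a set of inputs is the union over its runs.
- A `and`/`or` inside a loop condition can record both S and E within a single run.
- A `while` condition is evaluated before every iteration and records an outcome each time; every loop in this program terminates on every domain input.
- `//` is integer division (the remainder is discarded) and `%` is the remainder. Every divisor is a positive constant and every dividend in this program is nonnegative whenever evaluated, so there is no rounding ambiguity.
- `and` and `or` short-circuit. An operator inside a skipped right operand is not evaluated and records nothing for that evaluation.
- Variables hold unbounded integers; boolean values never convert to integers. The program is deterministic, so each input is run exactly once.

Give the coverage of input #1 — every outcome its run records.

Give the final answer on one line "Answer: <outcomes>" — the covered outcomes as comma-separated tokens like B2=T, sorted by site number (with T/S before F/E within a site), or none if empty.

Running input #1 (d=9, p=4, x=2), event by event:
  B1->F, B3->S, B2->F, B5->S, B4->T
distinct outcomes covered: B1=F, B2=F, B3=S, B4=T, B5=S

Answer: B1=F, B2=F, B3=S, B4=T, B5=S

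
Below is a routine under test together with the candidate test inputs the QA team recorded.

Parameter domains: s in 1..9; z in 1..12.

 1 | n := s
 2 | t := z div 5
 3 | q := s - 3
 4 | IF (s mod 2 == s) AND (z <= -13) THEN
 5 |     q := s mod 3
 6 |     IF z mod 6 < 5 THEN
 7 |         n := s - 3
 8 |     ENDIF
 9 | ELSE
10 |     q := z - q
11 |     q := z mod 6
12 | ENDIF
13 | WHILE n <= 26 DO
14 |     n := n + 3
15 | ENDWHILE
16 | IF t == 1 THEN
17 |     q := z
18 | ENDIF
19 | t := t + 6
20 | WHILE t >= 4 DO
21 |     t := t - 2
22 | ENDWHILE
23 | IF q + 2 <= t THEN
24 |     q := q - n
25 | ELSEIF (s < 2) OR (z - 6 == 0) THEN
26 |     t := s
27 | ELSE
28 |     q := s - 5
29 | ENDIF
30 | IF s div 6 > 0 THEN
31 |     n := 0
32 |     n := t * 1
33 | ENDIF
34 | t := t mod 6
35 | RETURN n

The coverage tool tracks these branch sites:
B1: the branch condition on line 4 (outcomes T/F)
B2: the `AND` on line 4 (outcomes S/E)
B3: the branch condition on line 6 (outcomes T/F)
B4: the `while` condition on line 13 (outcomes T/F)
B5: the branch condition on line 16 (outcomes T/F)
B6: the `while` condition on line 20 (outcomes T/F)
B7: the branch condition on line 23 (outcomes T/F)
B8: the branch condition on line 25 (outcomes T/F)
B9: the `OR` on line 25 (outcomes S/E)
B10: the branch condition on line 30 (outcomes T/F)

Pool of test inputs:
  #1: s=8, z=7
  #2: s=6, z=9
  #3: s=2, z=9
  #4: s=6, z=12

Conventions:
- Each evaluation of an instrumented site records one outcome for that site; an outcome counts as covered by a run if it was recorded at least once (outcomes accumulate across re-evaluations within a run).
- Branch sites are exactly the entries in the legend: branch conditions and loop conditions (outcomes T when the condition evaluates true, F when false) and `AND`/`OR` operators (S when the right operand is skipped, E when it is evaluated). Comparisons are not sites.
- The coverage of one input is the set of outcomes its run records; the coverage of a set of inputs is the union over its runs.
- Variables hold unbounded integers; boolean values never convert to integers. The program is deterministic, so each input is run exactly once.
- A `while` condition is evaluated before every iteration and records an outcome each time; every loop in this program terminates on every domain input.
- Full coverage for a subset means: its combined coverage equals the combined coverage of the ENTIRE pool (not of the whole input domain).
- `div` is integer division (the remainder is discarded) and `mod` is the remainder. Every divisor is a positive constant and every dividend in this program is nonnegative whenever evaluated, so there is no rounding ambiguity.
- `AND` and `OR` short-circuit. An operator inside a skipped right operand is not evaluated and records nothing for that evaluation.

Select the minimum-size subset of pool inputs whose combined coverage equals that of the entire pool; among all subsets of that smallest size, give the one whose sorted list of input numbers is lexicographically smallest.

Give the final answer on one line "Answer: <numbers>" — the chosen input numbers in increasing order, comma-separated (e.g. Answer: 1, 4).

input #1, s=8, z=7: events B2->S, B1->F, B4->T, B4->T, B4->T, B4->T, B4->T, B4->T, B4->T, B4->F, B5->T, B6->T, B6->T, B6->F, ...; outcomes B1=F, B2=S, B4=T, B4=F, B5=T, B6=T, B6=F, B7=F, B8=F, B9=E, B10=T
input #2, s=6, z=9: events B2->S, B1->F, B4->T, B4->T, B4->T, B4->T, B4->T, B4->T, B4->T, B4->F, B5->T, B6->T, B6->T, B6->F, ...; outcomes B1=F, B2=S, B4=T, B4=F, B5=T, B6=T, B6=F, B7=F, B8=F, B9=E, B10=T
input #3, s=2, z=9: events B2->S, B1->F, B4->T, B4->T, B4->T, B4->T, B4->T, B4->T, B4->T, B4->T, B4->T, B4->F, B5->T, B6->T, ...; outcomes B1=F, B2=S, B4=T, B4=F, B5=T, B6=T, B6=F, B7=F, B8=F, B9=E, B10=F
input #4, s=6, z=12: events B2->S, B1->F, B4->T, B4->T, B4->T, B4->T, B4->T, B4->T, B4->T, B4->F, B5->F, B6->T, B6->T, B6->T, ...; outcomes B1=F, B2=S, B4=T, B4=F, B5=F, B6=T, B6=F, B7=T, B10=T
the full pool covers 14 outcomes: B1=F, B2=S, B4=T, B4=F, B5=T, B5=F, B6=T, B6=F, B7=T, B7=F, B8=F, B9=E, B10=T, B10=F
checked all size-1 subsets: none covers 14 outcomes (max 11/14)
inputs {3, 4} (size 2) cover everything; no size-2 subset with a lexicographically smaller index list covers all 14

Answer: 3, 4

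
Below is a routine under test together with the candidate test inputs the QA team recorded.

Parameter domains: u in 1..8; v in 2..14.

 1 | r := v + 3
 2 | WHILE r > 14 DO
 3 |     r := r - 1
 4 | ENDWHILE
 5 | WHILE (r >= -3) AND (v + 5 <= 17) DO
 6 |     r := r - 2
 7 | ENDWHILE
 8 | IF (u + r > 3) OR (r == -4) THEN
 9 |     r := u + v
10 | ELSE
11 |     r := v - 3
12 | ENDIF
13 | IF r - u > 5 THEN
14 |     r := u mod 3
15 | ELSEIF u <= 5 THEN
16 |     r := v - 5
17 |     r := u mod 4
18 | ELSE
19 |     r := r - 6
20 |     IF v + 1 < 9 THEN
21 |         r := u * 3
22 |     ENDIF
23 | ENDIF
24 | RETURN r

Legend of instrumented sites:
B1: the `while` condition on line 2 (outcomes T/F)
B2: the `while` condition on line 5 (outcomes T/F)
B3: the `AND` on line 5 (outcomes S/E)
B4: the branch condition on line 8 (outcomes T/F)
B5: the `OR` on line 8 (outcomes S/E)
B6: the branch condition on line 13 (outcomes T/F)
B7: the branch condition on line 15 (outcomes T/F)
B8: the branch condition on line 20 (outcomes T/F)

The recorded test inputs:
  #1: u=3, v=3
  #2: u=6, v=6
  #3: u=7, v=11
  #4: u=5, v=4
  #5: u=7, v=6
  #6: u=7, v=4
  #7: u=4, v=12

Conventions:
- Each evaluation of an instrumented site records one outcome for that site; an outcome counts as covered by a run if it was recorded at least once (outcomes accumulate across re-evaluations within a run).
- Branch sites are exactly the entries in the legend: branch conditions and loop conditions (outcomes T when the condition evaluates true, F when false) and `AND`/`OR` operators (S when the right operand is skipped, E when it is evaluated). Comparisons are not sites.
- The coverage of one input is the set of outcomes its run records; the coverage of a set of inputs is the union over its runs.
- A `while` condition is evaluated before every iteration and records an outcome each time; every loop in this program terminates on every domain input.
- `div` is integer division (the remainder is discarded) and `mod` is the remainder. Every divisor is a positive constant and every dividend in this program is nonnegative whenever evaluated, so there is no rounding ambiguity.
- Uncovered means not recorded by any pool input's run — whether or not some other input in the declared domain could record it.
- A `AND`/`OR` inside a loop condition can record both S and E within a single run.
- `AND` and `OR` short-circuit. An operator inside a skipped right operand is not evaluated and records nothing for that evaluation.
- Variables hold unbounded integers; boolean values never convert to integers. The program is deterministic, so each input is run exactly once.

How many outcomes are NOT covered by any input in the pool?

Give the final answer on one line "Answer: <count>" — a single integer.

input #1, u=3, v=3: outcomes B1=F, B2=T, B2=F, B3=S, B3=E, B4=T, B5=E, B6=F, B7=T
input #2, u=6, v=6: outcomes B1=F, B2=T, B2=F, B3=S, B3=E, B4=F, B5=E, B6=F, B7=F, B8=T
input #3, u=7, v=11: outcomes B1=F, B2=T, B2=F, B3=S, B3=E, B4=T, B5=E, B6=T
input #4, u=5, v=4: outcomes B1=F, B2=T, B2=F, B3=S, B3=E, B4=F, B5=E, B6=F, B7=T
input #5, u=7, v=6: outcomes B1=F, B2=T, B2=F, B3=S, B3=E, B4=F, B5=E, B6=F, B7=F, B8=T
input #6, u=7, v=4: outcomes B1=F, B2=T, B2=F, B3=S, B3=E, B4=F, B5=E, B6=F, B7=F, B8=T
input #7, u=4, v=12: outcomes B1=T, B1=F, B2=T, B2=F, B3=S, B3=E, B4=T, B5=E, B6=T
union over the pool: B1=T, B1=F, B2=T, B2=F, B3=S, B3=E, B4=T, B4=F, B5=E, B6=T, B6=F, B7=T, B7=F, B8=T
uncovered (2 of 16): B5=S, B8=F

Answer: 2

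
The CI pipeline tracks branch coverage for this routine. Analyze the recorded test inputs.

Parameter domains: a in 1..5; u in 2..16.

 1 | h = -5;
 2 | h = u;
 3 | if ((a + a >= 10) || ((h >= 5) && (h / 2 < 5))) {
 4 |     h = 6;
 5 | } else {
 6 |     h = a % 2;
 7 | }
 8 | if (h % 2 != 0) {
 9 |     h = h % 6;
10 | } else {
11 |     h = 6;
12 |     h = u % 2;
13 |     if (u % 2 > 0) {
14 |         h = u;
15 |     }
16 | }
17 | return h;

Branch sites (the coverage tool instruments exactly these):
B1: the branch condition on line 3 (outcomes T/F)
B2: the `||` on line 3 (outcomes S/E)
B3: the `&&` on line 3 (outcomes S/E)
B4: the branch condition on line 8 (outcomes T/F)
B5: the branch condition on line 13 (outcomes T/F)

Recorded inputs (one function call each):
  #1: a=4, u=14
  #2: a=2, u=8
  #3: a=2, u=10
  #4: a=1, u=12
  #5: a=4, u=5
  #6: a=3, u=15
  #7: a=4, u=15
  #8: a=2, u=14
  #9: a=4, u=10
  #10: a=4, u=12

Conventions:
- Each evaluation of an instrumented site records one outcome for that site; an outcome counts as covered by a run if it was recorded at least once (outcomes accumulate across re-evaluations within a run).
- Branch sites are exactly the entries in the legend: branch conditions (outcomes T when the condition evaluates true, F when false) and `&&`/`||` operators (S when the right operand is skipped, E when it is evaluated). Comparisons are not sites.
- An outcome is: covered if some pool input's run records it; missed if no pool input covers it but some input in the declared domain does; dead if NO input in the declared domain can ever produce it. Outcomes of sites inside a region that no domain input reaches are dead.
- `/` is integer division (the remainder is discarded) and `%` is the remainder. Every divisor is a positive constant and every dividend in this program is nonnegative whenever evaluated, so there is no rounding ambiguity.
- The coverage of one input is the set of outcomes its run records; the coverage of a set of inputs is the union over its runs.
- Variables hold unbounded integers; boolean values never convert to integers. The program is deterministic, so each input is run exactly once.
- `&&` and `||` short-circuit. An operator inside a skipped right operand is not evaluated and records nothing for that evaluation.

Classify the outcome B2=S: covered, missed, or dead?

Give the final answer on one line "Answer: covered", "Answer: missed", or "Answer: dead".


no pool input records B2=S
but domain input (a=5, u=2) does record it -> reachable, so missed
Answer: missed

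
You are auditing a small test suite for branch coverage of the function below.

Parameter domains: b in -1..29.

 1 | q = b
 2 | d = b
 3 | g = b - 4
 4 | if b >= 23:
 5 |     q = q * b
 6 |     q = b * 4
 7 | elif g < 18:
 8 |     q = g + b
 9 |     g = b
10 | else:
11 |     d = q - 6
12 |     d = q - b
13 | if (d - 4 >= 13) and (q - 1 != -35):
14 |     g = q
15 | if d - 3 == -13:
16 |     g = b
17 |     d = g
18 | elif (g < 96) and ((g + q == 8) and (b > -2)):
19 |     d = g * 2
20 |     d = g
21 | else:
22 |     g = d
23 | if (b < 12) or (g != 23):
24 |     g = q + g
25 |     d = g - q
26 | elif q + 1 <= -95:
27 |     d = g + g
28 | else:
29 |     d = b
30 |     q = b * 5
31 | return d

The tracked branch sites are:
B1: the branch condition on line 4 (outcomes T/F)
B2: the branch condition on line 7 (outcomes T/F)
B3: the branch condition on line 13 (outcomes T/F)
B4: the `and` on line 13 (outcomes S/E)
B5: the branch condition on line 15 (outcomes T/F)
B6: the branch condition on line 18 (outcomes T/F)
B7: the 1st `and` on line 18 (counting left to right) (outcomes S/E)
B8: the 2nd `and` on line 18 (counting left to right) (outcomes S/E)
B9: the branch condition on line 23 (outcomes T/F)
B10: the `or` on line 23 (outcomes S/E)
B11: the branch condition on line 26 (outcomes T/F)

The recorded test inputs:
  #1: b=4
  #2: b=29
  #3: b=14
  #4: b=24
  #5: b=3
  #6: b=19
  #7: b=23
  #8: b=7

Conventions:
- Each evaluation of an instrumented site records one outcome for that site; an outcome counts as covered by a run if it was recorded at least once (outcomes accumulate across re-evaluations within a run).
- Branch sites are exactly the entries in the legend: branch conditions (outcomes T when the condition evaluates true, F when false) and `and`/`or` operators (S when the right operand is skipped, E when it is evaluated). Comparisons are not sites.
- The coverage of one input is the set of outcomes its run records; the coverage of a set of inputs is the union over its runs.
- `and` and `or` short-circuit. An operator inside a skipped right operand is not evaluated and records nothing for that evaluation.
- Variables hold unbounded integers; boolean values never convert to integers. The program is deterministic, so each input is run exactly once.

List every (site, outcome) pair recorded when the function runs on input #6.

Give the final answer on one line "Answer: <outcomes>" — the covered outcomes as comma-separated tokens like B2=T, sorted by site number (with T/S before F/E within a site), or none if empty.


Running input #6 (b=19), event by event:
  B1->F, B2->T, B4->E, B3->T, B5->F, B7->E, B8->S, B6->F, B10->E, B9->T
deduplicating events, the covered set is: B1=F, B2=T, B3=T, B4=E, B5=F, B6=F, B7=E, B8=S, B9=T, B10=E
Answer: B1=F, B2=T, B3=T, B4=E, B5=F, B6=F, B7=E, B8=S, B9=T, B10=E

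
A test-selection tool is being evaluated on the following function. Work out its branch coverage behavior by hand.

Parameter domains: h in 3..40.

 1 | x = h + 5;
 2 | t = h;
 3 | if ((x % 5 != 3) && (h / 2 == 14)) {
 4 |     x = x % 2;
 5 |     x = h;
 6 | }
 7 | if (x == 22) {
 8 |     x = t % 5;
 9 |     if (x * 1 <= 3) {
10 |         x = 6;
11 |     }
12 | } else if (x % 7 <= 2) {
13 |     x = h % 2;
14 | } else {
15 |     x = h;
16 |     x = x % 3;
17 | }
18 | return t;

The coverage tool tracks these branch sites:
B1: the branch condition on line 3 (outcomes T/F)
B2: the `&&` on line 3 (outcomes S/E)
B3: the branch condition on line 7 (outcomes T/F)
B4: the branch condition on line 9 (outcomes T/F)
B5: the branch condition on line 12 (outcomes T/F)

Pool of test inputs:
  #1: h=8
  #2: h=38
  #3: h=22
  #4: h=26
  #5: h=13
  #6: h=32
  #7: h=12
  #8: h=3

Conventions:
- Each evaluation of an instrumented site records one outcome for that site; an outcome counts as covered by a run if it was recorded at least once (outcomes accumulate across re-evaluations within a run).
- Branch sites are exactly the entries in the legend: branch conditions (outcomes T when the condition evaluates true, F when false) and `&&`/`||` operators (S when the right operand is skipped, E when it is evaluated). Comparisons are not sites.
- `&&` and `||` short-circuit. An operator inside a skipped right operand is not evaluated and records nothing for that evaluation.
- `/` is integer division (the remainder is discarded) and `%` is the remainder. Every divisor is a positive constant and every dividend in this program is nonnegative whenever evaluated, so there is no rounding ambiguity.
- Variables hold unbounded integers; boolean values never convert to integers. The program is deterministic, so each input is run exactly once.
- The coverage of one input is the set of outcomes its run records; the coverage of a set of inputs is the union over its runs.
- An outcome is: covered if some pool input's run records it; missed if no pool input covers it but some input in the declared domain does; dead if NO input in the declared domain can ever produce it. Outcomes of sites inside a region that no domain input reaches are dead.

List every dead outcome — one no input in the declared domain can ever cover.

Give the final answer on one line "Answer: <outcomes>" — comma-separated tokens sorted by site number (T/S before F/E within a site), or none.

sweeping the full domain (38 inputs) for each outcome:
  B4=F: never recorded by any domain input -> dead
  reachable outcomes have witnesses, e.g. B1=T (e.g. h=29), B1=F (e.g. h=3), B2=S (e.g. h=3), B2=E (e.g. h=4)

Answer: B4=F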